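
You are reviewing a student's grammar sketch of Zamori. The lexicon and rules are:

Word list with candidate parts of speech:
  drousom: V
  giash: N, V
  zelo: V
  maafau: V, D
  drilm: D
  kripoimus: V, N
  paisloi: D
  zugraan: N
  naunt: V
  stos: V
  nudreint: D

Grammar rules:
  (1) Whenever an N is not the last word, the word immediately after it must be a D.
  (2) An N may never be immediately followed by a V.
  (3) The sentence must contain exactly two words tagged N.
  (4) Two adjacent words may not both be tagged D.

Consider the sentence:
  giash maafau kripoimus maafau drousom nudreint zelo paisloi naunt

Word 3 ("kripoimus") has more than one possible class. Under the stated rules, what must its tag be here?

Candidates per position — 1:giash {N,V}; 2:maafau {V,D}; 3:kripoimus {V,N}; 4:maafau {V,D}; 5:drousom {V}; 6:nudreint {D}; 7:zelo {V}; 8:paisloi {D}; 9:naunt {V}.
Word 1 cannot be V — rule 3 would then fail for every completion. It is N.
Word 2 cannot be V — rule 1 would then fail for every completion. It is D.
Word 3 cannot be V — rule 3 would then fail for every completion. It is N.
Word 4 cannot be V — rule 1 would then fail for every completion. It is D.
The only consistent sequence is: N D N D V D V D V.
Check: rule 1 holds; rule 2 holds; rule 3 holds; rule 4 holds.

N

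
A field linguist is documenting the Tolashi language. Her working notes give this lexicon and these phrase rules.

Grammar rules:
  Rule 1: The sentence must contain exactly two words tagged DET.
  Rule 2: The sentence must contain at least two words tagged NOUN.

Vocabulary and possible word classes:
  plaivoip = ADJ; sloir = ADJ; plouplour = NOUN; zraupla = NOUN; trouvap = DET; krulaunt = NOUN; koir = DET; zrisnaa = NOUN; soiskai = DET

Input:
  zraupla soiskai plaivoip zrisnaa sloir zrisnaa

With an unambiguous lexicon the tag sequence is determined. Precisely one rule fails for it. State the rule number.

Fixed tagging: NOUN DET ADJ NOUN ADJ NOUN.
Rule check: R1 fails, R2 ok.
Only rule 1 fails.

1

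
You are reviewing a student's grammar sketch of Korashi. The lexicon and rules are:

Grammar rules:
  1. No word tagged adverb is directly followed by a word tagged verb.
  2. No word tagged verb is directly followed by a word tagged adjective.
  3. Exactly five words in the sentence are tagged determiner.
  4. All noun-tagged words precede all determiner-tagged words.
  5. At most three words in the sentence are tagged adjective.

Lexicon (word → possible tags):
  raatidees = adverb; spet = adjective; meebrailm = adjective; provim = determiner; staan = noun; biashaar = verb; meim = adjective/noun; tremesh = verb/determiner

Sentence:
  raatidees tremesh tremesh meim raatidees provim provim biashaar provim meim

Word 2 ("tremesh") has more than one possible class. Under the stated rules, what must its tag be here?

determiner

Candidates per position — 1:raatidees {adverb}; 2:tremesh {verb,determiner}; 3:tremesh {verb,determiner}; 4:meim {adjective,noun}; 5:raatidees {adverb}; 6:provim {determiner}; 7:provim {determiner}; 8:biashaar {verb}; 9:provim {determiner}; 10:meim {adjective,noun}.
At position 2, choosing verb makes rule 1 impossible to satisfy; hence determiner.
At position 3, choosing verb makes rule 3 impossible to satisfy; hence determiner.
At position 4, choosing noun makes rule 4 impossible to satisfy; hence adjective.
At position 10, choosing noun makes rule 4 impossible to satisfy; hence adjective.
The only consistent sequence is: adverb determiner determiner adjective adverb determiner determiner verb determiner adjective.
Check: rule 1 satisfied; rule 2 satisfied; rule 3 satisfied; rule 4 satisfied; rule 5 satisfied.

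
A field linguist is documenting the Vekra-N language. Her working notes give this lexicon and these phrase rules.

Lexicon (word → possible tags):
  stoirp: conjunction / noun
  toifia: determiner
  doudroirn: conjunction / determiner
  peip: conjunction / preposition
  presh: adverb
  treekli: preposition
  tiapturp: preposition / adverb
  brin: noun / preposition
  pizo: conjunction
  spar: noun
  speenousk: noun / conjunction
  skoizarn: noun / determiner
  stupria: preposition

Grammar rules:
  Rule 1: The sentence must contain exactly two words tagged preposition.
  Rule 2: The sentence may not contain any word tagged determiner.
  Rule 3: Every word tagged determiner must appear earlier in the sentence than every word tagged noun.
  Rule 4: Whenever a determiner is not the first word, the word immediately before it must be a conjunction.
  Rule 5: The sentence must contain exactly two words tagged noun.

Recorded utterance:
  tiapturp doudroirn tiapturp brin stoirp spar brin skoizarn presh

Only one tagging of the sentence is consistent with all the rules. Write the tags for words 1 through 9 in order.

Candidates per position — 1:tiapturp {preposition,adverb}; 2:doudroirn {conjunction,determiner}; 3:tiapturp {preposition,adverb}; 4:brin {noun,preposition}; 5:stoirp {conjunction,noun}; 6:spar {noun}; 7:brin {noun,preposition}; 8:skoizarn {noun,determiner}; 9:presh {adverb}.
At position 2, choosing determiner makes rule 2 impossible to satisfy; hence conjunction.
At position 8, choosing determiner makes rule 2 impossible to satisfy; hence noun.
At position 4, choosing noun makes rule 5 impossible to satisfy; hence preposition.
At position 5, choosing noun makes rule 5 impossible to satisfy; hence conjunction.
At position 7, choosing noun makes rule 5 impossible to satisfy; hence preposition.
At position 1, choosing preposition makes rule 1 impossible to satisfy; hence adverb.
At position 3, choosing preposition makes rule 1 impossible to satisfy; hence adverb.
The only consistent sequence is: adverb conjunction adverb preposition conjunction noun preposition noun adverb.
Check: rule 1 ✓; rule 2 ✓; rule 3 ✓; rule 4 ✓; rule 5 ✓.

adverb conjunction adverb preposition conjunction noun preposition noun adverb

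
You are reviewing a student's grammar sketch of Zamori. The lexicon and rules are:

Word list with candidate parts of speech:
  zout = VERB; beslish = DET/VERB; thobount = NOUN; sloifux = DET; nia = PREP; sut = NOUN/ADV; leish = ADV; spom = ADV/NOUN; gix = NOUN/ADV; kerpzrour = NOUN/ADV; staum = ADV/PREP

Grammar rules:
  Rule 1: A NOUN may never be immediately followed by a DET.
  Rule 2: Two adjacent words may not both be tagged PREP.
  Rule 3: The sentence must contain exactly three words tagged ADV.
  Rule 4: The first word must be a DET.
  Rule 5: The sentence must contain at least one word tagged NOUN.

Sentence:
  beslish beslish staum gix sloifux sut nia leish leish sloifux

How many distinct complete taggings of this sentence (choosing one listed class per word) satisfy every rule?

2

Candidates per position — 1:beslish {DET,VERB}; 2:beslish {DET,VERB}; 3:staum {ADV,PREP}; 4:gix {NOUN,ADV}; 5:sloifux {DET}; 6:sut {NOUN,ADV}; 7:nia {PREP}; 8:leish {ADV}; 9:leish {ADV}; 10:sloifux {DET}.
There are 32 candidate sequences in total.
The sequences that satisfy every rule: DET DET PREP ADV DET NOUN PREP ADV ADV DET; DET VERB PREP ADV DET NOUN PREP ADV ADV DET.
Count = 2.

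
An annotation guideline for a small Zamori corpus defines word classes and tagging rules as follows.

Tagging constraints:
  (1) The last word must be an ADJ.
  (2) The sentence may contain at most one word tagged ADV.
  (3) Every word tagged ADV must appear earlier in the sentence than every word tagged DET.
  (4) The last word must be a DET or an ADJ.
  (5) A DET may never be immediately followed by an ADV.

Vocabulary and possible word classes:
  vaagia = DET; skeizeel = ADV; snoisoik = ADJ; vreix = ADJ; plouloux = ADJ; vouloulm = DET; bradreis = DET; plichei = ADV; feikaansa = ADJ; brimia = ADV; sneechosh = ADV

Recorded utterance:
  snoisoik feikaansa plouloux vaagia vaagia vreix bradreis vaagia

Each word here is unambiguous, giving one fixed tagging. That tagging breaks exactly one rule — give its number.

1

Fixed tagging: ADJ ADJ ADJ DET DET ADJ DET DET.
Applying the rules: R1 fail, R2 pass, R3 pass, R4 pass, R5 pass.
Only rule 1 fails.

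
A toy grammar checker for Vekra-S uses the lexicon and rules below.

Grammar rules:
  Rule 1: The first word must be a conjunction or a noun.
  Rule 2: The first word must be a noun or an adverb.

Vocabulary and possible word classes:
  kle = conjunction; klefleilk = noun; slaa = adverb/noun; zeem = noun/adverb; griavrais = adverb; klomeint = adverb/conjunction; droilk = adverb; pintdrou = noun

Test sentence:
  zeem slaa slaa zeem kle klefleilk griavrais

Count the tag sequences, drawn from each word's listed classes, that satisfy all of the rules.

Candidates per position — 1:zeem {noun,adverb}; 2:slaa {adverb,noun}; 3:slaa {adverb,noun}; 4:zeem {noun,adverb}; 5:kle {conjunction}; 6:klefleilk {noun}; 7:griavrais {adverb}.
There are 16 candidate sequences in total.
Checking each against the rules leaves 8 sequences.
Count = 8.

8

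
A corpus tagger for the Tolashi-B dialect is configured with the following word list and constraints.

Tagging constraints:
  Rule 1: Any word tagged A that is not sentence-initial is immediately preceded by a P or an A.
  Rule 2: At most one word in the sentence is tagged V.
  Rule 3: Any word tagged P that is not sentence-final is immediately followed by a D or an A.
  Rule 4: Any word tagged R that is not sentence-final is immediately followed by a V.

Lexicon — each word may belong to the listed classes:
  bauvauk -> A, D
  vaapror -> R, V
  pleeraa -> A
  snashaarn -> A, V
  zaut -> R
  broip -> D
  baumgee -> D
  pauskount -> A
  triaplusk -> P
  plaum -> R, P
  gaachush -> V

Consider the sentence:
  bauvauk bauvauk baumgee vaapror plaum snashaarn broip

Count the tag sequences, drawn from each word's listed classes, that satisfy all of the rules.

Candidates per position — 1:bauvauk {A,D}; 2:bauvauk {A,D}; 3:baumgee {D}; 4:vaapror {R,V}; 5:plaum {R,P}; 6:snashaarn {A,V}; 7:broip {D}.
There are 32 candidate sequences in total.
The sequences that satisfy every rule: A A D V P A D; A D D V P A D; D D D V P A D.
Count = 3.

3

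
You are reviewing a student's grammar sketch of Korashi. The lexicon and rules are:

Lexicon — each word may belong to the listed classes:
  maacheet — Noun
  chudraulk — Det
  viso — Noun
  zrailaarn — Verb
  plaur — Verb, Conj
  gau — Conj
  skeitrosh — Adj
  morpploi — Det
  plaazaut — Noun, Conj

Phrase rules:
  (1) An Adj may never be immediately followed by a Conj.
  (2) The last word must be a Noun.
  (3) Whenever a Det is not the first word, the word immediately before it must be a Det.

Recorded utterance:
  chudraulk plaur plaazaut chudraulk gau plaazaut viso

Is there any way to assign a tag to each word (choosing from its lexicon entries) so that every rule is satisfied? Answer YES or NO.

Candidates per position — 1:chudraulk {Det}; 2:plaur {Verb,Conj}; 3:plaazaut {Noun,Conj}; 4:chudraulk {Det}; 5:gau {Conj}; 6:plaazaut {Noun,Conj}; 7:viso {Noun}.
Rule 3 cannot be satisfied by any choice of tags from the lexicon.
So there is no consistent tagging.

NO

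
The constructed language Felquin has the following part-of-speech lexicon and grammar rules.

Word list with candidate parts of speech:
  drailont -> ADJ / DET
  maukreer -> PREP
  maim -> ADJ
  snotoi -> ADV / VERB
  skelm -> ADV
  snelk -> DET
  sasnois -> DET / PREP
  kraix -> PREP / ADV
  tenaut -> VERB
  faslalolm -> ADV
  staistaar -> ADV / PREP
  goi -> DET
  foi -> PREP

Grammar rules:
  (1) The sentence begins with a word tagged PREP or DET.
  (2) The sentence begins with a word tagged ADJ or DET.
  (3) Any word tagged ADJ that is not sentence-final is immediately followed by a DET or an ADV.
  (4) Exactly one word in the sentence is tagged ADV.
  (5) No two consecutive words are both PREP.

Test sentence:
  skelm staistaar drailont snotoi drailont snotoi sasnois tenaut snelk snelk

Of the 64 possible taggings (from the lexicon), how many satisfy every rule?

Candidates per position — 1:skelm {ADV}; 2:staistaar {ADV,PREP}; 3:drailont {ADJ,DET}; 4:snotoi {ADV,VERB}; 5:drailont {ADJ,DET}; 6:snotoi {ADV,VERB}; 7:sasnois {DET,PREP}; 8:tenaut {VERB}; 9:snelk {DET}; 10:snelk {DET}.
There are 64 candidate sequences in total.
Rule 1 cannot be satisfied by any choice of tags from the lexicon.
So there is no consistent tagging.
Count = 0.

0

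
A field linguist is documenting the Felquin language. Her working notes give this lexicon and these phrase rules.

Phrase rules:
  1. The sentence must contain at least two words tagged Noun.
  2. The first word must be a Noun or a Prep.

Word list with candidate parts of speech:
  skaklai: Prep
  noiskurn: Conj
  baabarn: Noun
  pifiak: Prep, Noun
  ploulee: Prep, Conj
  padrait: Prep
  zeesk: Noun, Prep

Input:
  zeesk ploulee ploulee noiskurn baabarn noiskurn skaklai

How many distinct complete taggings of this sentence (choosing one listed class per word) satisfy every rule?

Candidates per position — 1:zeesk {Noun,Prep}; 2:ploulee {Prep,Conj}; 3:ploulee {Prep,Conj}; 4:noiskurn {Conj}; 5:baabarn {Noun}; 6:noiskurn {Conj}; 7:skaklai {Prep}.
There are 8 candidate sequences in total.
The sequences that satisfy every rule: Noun Prep Prep Conj Noun Conj Prep; Noun Prep Conj Conj Noun Conj Prep; Noun Conj Prep Conj Noun Conj Prep; Noun Conj Conj Conj Noun Conj Prep.
Count = 4.

4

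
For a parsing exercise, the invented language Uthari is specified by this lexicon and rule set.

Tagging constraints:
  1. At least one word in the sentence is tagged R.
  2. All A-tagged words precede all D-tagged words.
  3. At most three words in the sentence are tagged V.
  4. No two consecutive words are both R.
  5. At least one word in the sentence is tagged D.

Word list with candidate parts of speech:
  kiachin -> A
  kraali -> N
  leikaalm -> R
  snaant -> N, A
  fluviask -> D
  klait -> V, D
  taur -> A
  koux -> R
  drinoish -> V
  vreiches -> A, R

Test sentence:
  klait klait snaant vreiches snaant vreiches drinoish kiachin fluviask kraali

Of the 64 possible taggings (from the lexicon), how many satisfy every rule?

Candidates per position — 1:klait {V,D}; 2:klait {V,D}; 3:snaant {N,A}; 4:vreiches {A,R}; 5:snaant {N,A}; 6:vreiches {A,R}; 7:drinoish {V}; 8:kiachin {A}; 9:fluviask {D}; 10:kraali {N}.
There are 64 candidate sequences in total.
Checking each against the rules leaves 12 sequences.
Count = 12.

12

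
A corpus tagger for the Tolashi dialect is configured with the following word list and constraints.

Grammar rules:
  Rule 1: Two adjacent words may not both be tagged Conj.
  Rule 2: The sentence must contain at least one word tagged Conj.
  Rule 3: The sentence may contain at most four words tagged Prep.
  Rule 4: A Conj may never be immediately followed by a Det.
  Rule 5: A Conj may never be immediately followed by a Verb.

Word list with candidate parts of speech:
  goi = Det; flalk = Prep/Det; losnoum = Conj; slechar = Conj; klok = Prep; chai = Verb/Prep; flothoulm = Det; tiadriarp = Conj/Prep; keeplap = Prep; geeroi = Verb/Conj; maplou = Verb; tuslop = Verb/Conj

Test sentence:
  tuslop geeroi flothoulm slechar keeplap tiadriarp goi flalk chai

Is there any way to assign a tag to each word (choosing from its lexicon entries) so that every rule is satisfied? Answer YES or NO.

Candidates per position — 1:tuslop {Verb,Conj}; 2:geeroi {Verb,Conj}; 3:flothoulm {Det}; 4:slechar {Conj}; 5:keeplap {Prep}; 6:tiadriarp {Conj,Prep}; 7:goi {Det}; 8:flalk {Prep,Det}; 9:chai {Verb,Prep}.
One satisfying assignment: Verb Verb Det Conj Prep Prep Det Det Verb.
Checking: rule 1 satisfied; rule 2 satisfied; rule 3 satisfied; rule 4 satisfied; rule 5 satisfied.

YES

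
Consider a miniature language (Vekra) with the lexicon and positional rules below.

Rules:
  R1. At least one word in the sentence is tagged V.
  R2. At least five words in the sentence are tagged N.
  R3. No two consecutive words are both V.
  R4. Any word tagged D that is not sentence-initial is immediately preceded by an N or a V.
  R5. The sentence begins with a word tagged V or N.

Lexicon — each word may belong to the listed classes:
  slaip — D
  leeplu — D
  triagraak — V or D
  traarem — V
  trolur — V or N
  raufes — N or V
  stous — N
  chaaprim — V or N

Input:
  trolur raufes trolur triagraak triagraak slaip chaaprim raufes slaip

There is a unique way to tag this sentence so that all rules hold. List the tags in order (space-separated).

Candidates per position — 1:trolur {V,N}; 2:raufes {N,V}; 3:trolur {V,N}; 4:triagraak {V,D}; 5:triagraak {V,D}; 6:slaip {D}; 7:chaaprim {V,N}; 8:raufes {N,V}; 9:slaip {D}.
Word 1 cannot be V — rule 2 would then fail for every completion. It is N.
Word 2 cannot be V — rule 2 would then fail for every completion. It is N.
Word 3 cannot be V — rule 2 would then fail for every completion. It is N.
Word 5 cannot be D — rule 4 would then fail for every completion. It is V.
Word 7 cannot be V — rule 2 would then fail for every completion. It is N.
Word 8 cannot be V — rule 2 would then fail for every completion. It is N.
Word 4 cannot be V — rule 3 would then fail for every completion. It is D.
The only consistent sequence is: N N N D V D N N D.
Check: rule 1 ok; rule 2 ok; rule 3 ok; rule 4 ok; rule 5 ok.

N N N D V D N N D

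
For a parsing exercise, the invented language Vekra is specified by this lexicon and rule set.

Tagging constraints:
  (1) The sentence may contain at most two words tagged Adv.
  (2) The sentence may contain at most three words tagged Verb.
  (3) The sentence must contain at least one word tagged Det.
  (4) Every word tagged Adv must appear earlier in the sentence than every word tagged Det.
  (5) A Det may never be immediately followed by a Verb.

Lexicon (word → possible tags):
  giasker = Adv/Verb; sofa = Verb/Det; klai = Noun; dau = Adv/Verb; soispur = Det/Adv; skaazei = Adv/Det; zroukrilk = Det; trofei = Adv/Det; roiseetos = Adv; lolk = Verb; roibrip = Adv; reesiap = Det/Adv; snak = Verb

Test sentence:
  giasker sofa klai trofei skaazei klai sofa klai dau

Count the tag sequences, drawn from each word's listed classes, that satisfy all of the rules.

11

Candidates per position — 1:giasker {Adv,Verb}; 2:sofa {Verb,Det}; 3:klai {Noun}; 4:trofei {Adv,Det}; 5:skaazei {Adv,Det}; 6:klai {Noun}; 7:sofa {Verb,Det}; 8:klai {Noun}; 9:dau {Adv,Verb}.
There are 64 candidate sequences in total.
Checking each against the rules leaves 11 sequences.
Count = 11.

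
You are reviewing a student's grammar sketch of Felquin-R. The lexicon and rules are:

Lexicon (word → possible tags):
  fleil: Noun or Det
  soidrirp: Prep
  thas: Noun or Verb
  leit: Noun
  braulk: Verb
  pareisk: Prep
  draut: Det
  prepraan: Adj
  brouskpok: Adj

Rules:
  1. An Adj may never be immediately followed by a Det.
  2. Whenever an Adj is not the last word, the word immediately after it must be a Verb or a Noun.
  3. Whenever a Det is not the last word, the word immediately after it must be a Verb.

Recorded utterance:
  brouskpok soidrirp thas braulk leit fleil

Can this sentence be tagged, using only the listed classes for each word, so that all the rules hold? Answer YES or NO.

NO

Candidates per position — 1:brouskpok {Adj}; 2:soidrirp {Prep}; 3:thas {Noun,Verb}; 4:braulk {Verb}; 5:leit {Noun}; 6:fleil {Noun,Det}.
Rule 2 cannot be satisfied by any choice of tags from the lexicon.
So there is no consistent tagging.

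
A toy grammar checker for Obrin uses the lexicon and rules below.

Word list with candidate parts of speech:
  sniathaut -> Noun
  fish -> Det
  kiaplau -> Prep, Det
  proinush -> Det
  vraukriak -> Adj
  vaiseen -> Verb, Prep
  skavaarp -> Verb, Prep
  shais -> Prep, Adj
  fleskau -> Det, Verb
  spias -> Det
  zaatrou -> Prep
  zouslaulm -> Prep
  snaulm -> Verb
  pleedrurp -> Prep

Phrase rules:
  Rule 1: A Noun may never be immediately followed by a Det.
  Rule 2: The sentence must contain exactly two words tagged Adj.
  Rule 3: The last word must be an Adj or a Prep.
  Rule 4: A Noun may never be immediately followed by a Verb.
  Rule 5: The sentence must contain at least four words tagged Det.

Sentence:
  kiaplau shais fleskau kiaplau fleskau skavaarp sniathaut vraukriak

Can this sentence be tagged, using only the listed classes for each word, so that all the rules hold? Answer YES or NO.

YES

Candidates per position — 1:kiaplau {Prep,Det}; 2:shais {Prep,Adj}; 3:fleskau {Det,Verb}; 4:kiaplau {Prep,Det}; 5:fleskau {Det,Verb}; 6:skavaarp {Verb,Prep}; 7:sniathaut {Noun}; 8:vraukriak {Adj}.
One satisfying assignment: Det Adj Det Det Det Prep Noun Adj.
Checking: rule 1 holds; rule 2 holds; rule 3 holds; rule 4 holds; rule 5 holds.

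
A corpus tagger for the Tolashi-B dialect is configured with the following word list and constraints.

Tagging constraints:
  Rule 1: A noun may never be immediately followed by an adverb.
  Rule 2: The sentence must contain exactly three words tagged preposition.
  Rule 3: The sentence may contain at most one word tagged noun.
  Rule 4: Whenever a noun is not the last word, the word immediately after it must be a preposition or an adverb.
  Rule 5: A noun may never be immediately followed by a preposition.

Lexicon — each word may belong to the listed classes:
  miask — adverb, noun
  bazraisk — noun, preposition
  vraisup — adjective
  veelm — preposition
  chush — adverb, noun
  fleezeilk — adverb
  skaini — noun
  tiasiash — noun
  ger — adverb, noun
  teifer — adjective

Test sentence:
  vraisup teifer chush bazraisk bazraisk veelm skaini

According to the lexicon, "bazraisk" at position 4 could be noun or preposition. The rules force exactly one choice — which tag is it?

Candidates per position — 1:vraisup {adjective}; 2:teifer {adjective}; 3:chush {adverb,noun}; 4:bazraisk {noun,preposition}; 5:bazraisk {noun,preposition}; 6:veelm {preposition}; 7:skaini {noun}.
Word 3 cannot be noun — rule 3 would then fail for every completion. It is adverb.
Word 4 cannot be noun — rule 2 would then fail for every completion. It is preposition.
Word 5 cannot be noun — rule 2 would then fail for every completion. It is preposition.
The unique satisfying tagging is: adjective adjective adverb preposition preposition preposition noun.
Checking: rule 1 satisfied; rule 2 satisfied; rule 3 satisfied; rule 4 satisfied; rule 5 satisfied.

preposition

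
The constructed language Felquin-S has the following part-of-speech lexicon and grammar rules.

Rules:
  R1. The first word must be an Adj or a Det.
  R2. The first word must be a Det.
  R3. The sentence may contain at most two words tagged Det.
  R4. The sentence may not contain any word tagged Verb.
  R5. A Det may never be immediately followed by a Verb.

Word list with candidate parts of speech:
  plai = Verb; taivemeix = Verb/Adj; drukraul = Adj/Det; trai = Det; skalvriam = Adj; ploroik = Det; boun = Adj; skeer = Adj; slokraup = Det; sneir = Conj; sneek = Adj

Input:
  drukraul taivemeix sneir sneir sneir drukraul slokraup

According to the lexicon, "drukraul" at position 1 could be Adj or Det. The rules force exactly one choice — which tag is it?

Det

Candidates per position — 1:drukraul {Adj,Det}; 2:taivemeix {Verb,Adj}; 3:sneir {Conj}; 4:sneir {Conj}; 5:sneir {Conj}; 6:drukraul {Adj,Det}; 7:slokraup {Det}.
Position 1: tagging it Adj would leave rule 2 unsatisfiable, so it must be Det.
Position 2: tagging it Verb would leave rule 4 unsatisfiable, so it must be Adj.
Position 6: tagging it Det would leave rule 3 unsatisfiable, so it must be Adj.
The unique satisfying tagging is: Det Adj Conj Conj Conj Adj Det.
Rule-by-rule: rule 1 holds; rule 2 holds; rule 3 holds; rule 4 holds; rule 5 holds.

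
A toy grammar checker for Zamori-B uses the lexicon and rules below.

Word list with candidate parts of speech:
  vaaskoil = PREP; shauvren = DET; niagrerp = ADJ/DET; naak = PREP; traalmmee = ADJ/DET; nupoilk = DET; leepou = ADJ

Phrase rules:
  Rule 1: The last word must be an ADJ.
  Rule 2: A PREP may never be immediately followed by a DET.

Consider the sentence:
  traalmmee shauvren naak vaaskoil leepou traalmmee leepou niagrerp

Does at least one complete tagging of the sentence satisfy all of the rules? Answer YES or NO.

Candidates per position — 1:traalmmee {ADJ,DET}; 2:shauvren {DET}; 3:naak {PREP}; 4:vaaskoil {PREP}; 5:leepou {ADJ}; 6:traalmmee {ADJ,DET}; 7:leepou {ADJ}; 8:niagrerp {ADJ,DET}.
One satisfying assignment: ADJ DET PREP PREP ADJ ADJ ADJ ADJ.
Check: rule 1 ✓; rule 2 ✓.

YES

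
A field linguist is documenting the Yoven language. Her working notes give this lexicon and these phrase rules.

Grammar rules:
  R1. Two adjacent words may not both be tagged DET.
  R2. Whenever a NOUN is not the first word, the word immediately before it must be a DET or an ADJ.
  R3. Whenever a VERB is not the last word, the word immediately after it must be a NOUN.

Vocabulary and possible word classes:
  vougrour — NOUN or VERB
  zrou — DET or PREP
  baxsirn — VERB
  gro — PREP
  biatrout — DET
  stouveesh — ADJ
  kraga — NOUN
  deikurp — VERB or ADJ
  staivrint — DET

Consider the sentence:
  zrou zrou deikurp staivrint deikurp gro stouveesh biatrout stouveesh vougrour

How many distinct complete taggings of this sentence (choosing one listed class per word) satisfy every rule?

6

Candidates per position — 1:zrou {DET,PREP}; 2:zrou {DET,PREP}; 3:deikurp {VERB,ADJ}; 4:staivrint {DET}; 5:deikurp {VERB,ADJ}; 6:gro {PREP}; 7:stouveesh {ADJ}; 8:biatrout {DET}; 9:stouveesh {ADJ}; 10:vougrour {NOUN,VERB}.
There are 32 candidate sequences in total.
Checking each against the rules leaves 6 sequences.
Count = 6.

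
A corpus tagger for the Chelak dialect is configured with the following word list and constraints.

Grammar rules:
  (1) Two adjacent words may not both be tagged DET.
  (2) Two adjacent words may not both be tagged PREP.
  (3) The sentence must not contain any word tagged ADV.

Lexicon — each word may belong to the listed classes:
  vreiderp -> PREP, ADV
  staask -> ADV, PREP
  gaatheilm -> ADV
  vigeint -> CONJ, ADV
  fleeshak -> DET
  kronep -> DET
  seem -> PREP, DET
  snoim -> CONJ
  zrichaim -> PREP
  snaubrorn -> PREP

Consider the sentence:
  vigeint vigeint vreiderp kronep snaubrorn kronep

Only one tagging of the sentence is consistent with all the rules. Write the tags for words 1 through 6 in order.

CONJ CONJ PREP DET PREP DET

Candidates per position — 1:vigeint {CONJ,ADV}; 2:vigeint {CONJ,ADV}; 3:vreiderp {PREP,ADV}; 4:kronep {DET}; 5:snaubrorn {PREP}; 6:kronep {DET}.
Position 1: ADV is ruled out by rule 3; that leaves CONJ.
Position 2: ADV is ruled out by rule 3; that leaves CONJ.
Position 3: ADV is ruled out by rule 3; that leaves PREP.
So the tagging must be: CONJ CONJ PREP DET PREP DET.
Checking: rule 1 satisfied; rule 2 satisfied; rule 3 satisfied.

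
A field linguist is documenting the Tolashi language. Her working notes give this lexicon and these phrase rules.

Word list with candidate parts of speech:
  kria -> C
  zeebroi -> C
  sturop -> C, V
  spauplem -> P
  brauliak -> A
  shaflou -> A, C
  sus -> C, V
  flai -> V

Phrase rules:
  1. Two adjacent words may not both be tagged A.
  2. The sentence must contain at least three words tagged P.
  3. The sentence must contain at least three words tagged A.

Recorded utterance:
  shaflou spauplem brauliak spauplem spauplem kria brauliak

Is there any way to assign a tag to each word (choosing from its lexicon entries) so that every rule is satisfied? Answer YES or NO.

YES

Candidates per position — 1:shaflou {A,C}; 2:spauplem {P}; 3:brauliak {A}; 4:spauplem {P}; 5:spauplem {P}; 6:kria {C}; 7:brauliak {A}.
One satisfying assignment: A P A P P C A.
Check: rule 1 ok; rule 2 ok; rule 3 ok.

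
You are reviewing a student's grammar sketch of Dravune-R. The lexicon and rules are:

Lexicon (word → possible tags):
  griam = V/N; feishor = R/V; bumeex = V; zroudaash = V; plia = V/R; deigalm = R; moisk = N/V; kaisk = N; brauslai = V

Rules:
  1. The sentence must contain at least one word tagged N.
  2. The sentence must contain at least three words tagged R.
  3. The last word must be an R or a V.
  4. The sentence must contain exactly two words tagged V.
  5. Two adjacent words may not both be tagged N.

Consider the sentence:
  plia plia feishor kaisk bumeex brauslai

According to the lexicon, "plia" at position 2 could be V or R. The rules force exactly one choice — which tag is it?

R

Candidates per position — 1:plia {V,R}; 2:plia {V,R}; 3:feishor {R,V}; 4:kaisk {N}; 5:bumeex {V}; 6:brauslai {V}.
At position 1, choosing V makes rule 2 impossible to satisfy; hence R.
At position 2, choosing V makes rule 2 impossible to satisfy; hence R.
At position 3, choosing V makes rule 2 impossible to satisfy; hence R.
So the tagging must be: R R R N V V.
Checking: rule 1 satisfied; rule 2 satisfied; rule 3 satisfied; rule 4 satisfied; rule 5 satisfied.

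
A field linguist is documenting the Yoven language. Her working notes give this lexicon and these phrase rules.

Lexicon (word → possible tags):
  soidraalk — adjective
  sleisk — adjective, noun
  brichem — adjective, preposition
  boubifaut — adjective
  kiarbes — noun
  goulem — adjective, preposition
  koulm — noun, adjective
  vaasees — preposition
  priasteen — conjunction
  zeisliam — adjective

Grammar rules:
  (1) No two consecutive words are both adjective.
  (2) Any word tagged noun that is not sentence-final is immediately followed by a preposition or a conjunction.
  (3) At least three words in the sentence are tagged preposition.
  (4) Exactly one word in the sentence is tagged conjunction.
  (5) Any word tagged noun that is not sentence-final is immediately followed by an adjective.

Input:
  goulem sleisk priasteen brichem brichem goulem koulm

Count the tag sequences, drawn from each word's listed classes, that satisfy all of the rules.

7

Candidates per position — 1:goulem {adjective,preposition}; 2:sleisk {adjective,noun}; 3:priasteen {conjunction}; 4:brichem {adjective,preposition}; 5:brichem {adjective,preposition}; 6:goulem {adjective,preposition}; 7:koulm {noun,adjective}.
There are 64 candidate sequences in total.
Checking each against the rules leaves 7 sequences.
Count = 7.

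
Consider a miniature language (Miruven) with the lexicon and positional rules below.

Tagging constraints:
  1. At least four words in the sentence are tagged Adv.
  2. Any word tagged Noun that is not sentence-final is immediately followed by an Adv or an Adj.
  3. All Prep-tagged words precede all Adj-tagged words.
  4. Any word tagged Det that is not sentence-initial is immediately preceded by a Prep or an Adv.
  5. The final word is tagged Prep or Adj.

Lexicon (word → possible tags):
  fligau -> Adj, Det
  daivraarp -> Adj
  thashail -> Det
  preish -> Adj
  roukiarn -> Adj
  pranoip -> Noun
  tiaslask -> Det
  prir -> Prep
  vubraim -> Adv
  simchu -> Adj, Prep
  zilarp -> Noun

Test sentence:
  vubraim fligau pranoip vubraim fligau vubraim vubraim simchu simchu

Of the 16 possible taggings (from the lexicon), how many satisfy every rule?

Candidates per position — 1:vubraim {Adv}; 2:fligau {Adj,Det}; 3:pranoip {Noun}; 4:vubraim {Adv}; 5:fligau {Adj,Det}; 6:vubraim {Adv}; 7:vubraim {Adv}; 8:simchu {Adj,Prep}; 9:simchu {Adj,Prep}.
There are 16 candidate sequences in total.
Checking each against the rules leaves 6 sequences.
Count = 6.

6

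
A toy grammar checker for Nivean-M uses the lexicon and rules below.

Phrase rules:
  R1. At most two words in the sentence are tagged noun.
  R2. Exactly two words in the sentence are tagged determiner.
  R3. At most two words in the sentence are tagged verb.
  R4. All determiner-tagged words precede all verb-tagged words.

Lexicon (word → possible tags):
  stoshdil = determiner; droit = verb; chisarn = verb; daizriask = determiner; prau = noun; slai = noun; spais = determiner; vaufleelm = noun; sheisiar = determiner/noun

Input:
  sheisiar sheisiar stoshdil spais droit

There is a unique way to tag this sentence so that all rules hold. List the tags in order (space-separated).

noun noun determiner determiner verb

Candidates per position — 1:sheisiar {determiner,noun}; 2:sheisiar {determiner,noun}; 3:stoshdil {determiner}; 4:spais {determiner}; 5:droit {verb}.
At position 1, choosing determiner makes rule 2 impossible to satisfy; hence noun.
At position 2, choosing determiner makes rule 2 impossible to satisfy; hence noun.
That leaves exactly one tagging: noun noun determiner determiner verb.
Check: rule 1 holds; rule 2 holds; rule 3 holds; rule 4 holds.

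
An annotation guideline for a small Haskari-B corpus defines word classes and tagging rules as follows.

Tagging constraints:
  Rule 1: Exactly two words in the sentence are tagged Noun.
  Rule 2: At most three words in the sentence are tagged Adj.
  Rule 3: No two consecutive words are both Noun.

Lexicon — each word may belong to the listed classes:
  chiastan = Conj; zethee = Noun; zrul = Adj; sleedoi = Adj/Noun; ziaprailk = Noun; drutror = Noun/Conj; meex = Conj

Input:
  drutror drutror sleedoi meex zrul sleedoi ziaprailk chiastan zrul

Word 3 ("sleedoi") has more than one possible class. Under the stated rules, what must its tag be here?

Noun

Candidates per position — 1:drutror {Noun,Conj}; 2:drutror {Noun,Conj}; 3:sleedoi {Adj,Noun}; 4:meex {Conj}; 5:zrul {Adj}; 6:sleedoi {Adj,Noun}; 7:ziaprailk {Noun}; 8:chiastan {Conj}; 9:zrul {Adj}.
At position 6, choosing Noun makes rule 3 impossible to satisfy; hence Adj.
At position 3, choosing Adj makes rule 2 impossible to satisfy; hence Noun.
At position 1, choosing Noun makes rule 1 impossible to satisfy; hence Conj.
At position 2, choosing Noun makes rule 1 impossible to satisfy; hence Conj.
That leaves exactly one tagging: Conj Conj Noun Conj Adj Adj Noun Conj Adj.
Rule-by-rule: rule 1 ✓; rule 2 ✓; rule 3 ✓.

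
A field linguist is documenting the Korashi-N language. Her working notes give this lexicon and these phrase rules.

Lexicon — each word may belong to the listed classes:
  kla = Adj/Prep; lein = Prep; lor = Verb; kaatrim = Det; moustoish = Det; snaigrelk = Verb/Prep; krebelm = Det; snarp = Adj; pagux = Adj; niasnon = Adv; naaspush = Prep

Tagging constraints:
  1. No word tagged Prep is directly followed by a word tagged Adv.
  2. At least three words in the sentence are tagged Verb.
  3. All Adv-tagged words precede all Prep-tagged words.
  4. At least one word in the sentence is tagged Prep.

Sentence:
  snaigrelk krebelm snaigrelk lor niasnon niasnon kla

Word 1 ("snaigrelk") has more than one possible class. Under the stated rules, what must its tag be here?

Verb

Candidates per position — 1:snaigrelk {Verb,Prep}; 2:krebelm {Det}; 3:snaigrelk {Verb,Prep}; 4:lor {Verb}; 5:niasnon {Adv}; 6:niasnon {Adv}; 7:kla {Adj,Prep}.
Position 1: Prep is ruled out by rule 2; that leaves Verb.
Position 3: Prep is ruled out by rule 2; that leaves Verb.
Position 7: Adj is ruled out by rule 4; that leaves Prep.
So the tagging must be: Verb Det Verb Verb Adv Adv Prep.
Verifying each rule — rule 1 ok; rule 2 ok; rule 3 ok; rule 4 ok.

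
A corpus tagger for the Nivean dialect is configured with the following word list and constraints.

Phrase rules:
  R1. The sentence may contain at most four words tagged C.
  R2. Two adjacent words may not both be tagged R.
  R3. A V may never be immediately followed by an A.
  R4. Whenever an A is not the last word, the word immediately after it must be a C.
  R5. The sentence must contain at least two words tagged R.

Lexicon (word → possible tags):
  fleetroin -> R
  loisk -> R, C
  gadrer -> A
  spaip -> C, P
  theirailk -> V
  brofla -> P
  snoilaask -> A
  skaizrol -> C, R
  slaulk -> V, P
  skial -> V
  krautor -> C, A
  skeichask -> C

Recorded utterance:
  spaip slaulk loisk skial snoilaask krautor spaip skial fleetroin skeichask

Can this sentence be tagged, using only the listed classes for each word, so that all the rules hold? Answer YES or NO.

NO

Candidates per position — 1:spaip {C,P}; 2:slaulk {V,P}; 3:loisk {R,C}; 4:skial {V}; 5:snoilaask {A}; 6:krautor {C,A}; 7:spaip {C,P}; 8:skial {V}; 9:fleetroin {R}; 10:skeichask {C}.
Rule 3 cannot be satisfied by any choice of tags from the lexicon.
So there is no consistent tagging.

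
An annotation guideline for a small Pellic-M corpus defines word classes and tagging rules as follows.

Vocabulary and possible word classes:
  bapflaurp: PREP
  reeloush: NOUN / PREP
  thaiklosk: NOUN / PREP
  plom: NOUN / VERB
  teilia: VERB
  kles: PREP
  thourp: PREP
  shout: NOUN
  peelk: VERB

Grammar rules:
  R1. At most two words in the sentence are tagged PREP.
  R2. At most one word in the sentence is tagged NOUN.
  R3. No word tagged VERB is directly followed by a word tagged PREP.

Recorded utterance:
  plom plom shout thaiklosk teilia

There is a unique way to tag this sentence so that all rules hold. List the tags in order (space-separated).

Candidates per position — 1:plom {NOUN,VERB}; 2:plom {NOUN,VERB}; 3:shout {NOUN}; 4:thaiklosk {NOUN,PREP}; 5:teilia {VERB}.
Position 1: NOUN is ruled out by rule 2; that leaves VERB.
Position 2: NOUN is ruled out by rule 2; that leaves VERB.
Position 4: NOUN is ruled out by rule 2; that leaves PREP.
That leaves exactly one tagging: VERB VERB NOUN PREP VERB.
Checking: rule 1 holds; rule 2 holds; rule 3 holds.

VERB VERB NOUN PREP VERB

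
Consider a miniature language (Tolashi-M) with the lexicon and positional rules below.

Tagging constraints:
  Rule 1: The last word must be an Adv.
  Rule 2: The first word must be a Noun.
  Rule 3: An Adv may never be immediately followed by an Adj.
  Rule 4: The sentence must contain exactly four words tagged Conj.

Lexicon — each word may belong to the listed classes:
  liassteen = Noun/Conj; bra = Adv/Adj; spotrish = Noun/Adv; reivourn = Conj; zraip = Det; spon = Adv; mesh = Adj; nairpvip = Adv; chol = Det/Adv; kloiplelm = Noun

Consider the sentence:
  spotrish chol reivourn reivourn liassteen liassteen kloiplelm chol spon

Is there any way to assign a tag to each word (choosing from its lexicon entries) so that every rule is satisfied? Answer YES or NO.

YES

Candidates per position — 1:spotrish {Noun,Adv}; 2:chol {Det,Adv}; 3:reivourn {Conj}; 4:reivourn {Conj}; 5:liassteen {Noun,Conj}; 6:liassteen {Noun,Conj}; 7:kloiplelm {Noun}; 8:chol {Det,Adv}; 9:spon {Adv}.
One satisfying assignment: Noun Det Conj Conj Conj Conj Noun Det Adv.
Check: rule 1 ✓; rule 2 ✓; rule 3 ✓; rule 4 ✓.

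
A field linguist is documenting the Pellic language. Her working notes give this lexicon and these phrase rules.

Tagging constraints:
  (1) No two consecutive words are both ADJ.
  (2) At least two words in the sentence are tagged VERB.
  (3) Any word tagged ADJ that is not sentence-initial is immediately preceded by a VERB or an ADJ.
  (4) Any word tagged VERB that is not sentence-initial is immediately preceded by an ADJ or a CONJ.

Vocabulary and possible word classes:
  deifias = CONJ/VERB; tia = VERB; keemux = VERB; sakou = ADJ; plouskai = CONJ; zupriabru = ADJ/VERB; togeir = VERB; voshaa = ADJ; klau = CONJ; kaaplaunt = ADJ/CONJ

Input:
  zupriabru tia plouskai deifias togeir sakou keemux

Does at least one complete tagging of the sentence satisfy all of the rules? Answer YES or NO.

Candidates per position — 1:zupriabru {ADJ,VERB}; 2:tia {VERB}; 3:plouskai {CONJ}; 4:deifias {CONJ,VERB}; 5:togeir {VERB}; 6:sakou {ADJ}; 7:keemux {VERB}.
One satisfying assignment: ADJ VERB CONJ CONJ VERB ADJ VERB.
Check: rule 1 holds; rule 2 holds; rule 3 holds; rule 4 holds.

YES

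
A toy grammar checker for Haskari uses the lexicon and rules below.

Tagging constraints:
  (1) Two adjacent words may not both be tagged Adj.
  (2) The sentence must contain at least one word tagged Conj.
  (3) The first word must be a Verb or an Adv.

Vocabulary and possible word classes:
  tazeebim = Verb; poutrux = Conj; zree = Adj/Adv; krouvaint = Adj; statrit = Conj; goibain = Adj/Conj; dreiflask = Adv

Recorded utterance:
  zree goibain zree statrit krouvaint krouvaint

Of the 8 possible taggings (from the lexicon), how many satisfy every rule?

Candidates per position — 1:zree {Adj,Adv}; 2:goibain {Adj,Conj}; 3:zree {Adj,Adv}; 4:statrit {Conj}; 5:krouvaint {Adj}; 6:krouvaint {Adj}.
There are 8 candidate sequences in total.
Rule 1 cannot be satisfied by any choice of tags from the lexicon.
So there is no consistent tagging.
Count = 0.

0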